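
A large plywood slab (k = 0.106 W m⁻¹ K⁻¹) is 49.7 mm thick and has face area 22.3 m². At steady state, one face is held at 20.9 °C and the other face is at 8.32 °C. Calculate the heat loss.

Q = 598 W

Q = kA·ΔT/L = 0.106 × 22.3 × |20.9 °C − 8.32 °C| / 0.0497 = 598 W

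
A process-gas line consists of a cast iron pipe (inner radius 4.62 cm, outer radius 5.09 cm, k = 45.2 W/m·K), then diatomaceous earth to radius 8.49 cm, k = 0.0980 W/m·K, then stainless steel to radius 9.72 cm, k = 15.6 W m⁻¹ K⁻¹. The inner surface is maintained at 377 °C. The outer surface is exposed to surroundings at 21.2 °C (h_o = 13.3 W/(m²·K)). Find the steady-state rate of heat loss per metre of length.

Treat each layer as a resistance in series:
  R'_cast iron = ln(0.0509/0.0462)/(2πk) = 0.09688/(2π·45.2) = 3.411×10^-4 m·K/W
  R'_diatomaceous earth = ln(0.0849/0.0509)/(2πk) = 0.5116/(2π·0.0980) = 0.8309 m·K/W
  R'_stainless steel = ln(0.0972/0.0849)/(2πk) = 0.1353/(2π·15.6) = 0.001380 m·K/W
  R'_conv,out = 1/(2πr h) = 1/(2π·0.0972·13.3) = 0.1231 m·K/W
ΣR = 3.411×10^-4 + 0.8309 + 0.001380 + 0.1231 = 0.9557 m·K/W
Q' = ΔT/ΣR = (377 °C − 21.2 °C)/0.9557 = 372 W/m

Q' = 372 W/m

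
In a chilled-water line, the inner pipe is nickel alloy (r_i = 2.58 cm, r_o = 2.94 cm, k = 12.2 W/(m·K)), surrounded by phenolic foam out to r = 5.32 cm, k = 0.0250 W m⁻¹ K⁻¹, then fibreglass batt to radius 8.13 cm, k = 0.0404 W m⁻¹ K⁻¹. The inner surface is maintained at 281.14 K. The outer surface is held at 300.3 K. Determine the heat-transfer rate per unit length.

Resistance network (inner→outer):
  R'_nickel alloy = ln(0.0294/0.0258)/(2πk) = 0.1306/(2π·12.2) = 0.001704 m·K/W
  R'_phenolic foam = ln(0.0532/0.0294)/(2πk) = 0.5931/(2π·0.0250) = 3.776 m·K/W
  R'_fibreglass batt = ln(0.0813/0.0532)/(2πk) = 0.4241/(2π·0.0404) = 1.671 m·K/W
ΣR = 0.001704 + 3.776 + 1.671 = 5.449 m·K/W
Q' = ΔT/ΣR = (281.14 K − 300.3 K)/5.449 = -3.52 W/m
(Negative Q' ⇒ heat flows inward; heat gain = 3.52 W/m.)

Q' = 3.52 W/m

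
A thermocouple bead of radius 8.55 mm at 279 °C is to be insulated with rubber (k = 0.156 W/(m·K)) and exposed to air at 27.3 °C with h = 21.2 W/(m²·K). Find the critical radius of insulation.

For a sphere, r_cr = 2k_ins/h = 2·0.156/21.2 = 0.0147 m = 1.47 cm

r_cr = 1.47 cm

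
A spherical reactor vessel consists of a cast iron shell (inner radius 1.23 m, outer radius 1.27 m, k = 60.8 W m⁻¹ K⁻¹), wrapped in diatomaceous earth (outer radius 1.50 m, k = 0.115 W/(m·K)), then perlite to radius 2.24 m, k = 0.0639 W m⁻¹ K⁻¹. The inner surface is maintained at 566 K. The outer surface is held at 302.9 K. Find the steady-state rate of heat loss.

Resistance network (inner→outer):
  R_cast iron = (1/1.23 − 1/1.27)/(4πk) = 0.02561/(4π·60.8) = 3.351×10^-5 K/W
  R_diatomaceous earth = (1/1.27 − 1/1.50)/(4πk) = 0.1207/(4π·0.115) = 0.08355 K/W
  R_perlite = (1/1.50 − 1/2.24)/(4πk) = 0.2202/(4π·0.0639) = 0.2743 K/W
ΣR = 3.351×10^-5 + 0.08355 + 0.2743 = 0.3579 K/W
Q = ΔT/ΣR = (566 K − 302.9 K)/0.3579 = 735 W

Q = 735 W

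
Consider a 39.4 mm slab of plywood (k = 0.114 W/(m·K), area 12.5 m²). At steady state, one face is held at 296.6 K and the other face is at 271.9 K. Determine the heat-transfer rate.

Q = kA·ΔT/L = 0.114 × 12.5 × |296.6 K − 271.9 K| / 0.0394 = 893 W

Q = 893 W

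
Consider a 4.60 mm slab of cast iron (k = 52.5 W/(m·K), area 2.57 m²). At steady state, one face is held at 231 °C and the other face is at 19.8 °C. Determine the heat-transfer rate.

Q = kA·ΔT/L = 52.5 × 2.57 × |231 °C − 19.8 °C| / 0.00460 = 6.19×10^6 W

Q = 6190 kW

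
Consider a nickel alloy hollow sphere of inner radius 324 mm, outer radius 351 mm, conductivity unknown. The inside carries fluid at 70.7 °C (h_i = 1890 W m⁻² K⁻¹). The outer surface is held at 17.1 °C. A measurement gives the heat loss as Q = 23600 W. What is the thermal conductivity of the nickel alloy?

ΣR = ΔT/Q = |70.7 − 17.1|/23600 = 0.002271 K/W
Known resistances:
  R_conv,in = 1/(4πr²h) = 1/(4π·0.324²·1890) = 4.011×10^-4 K/W
R_nickel alloy = ΣR − ΣR_known = 0.002271 − 4.011×10^-4 = 0.001870 K/W
(1/r₁−1/r₂)/(4πk) = 0.001870 ⇒ k = 0.2374/(4π·0.001870) = 10.1 W/m·K

k = 10.1 W/m·K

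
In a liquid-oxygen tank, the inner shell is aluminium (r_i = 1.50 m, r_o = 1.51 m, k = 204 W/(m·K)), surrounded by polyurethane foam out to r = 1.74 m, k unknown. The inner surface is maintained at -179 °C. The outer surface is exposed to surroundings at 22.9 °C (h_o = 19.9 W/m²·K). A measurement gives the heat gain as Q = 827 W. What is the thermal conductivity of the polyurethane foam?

k = 0.0287 W/m·K

ΣR = ΔT/Q = |-179 − 22.9|/827 = 0.2441 K/W
Known resistances:
  R_aluminium = (1/1.50 − 1/1.51)/(4πk) = 0.004415/(4π·204) = 1.722×10^-6 K/W
  R_conv,out = 1/(4πr²h) = 1/(4π·1.74²·19.9) = 0.001321 K/W
R_polyurethane foam = ΣR − ΣR_known = 0.2441 − 0.001323 = 0.2428 K/W
(1/r₁−1/r₂)/(4πk) = 0.2428 ⇒ k = 0.08754/(4π·0.2428) = 0.0287 W/m·K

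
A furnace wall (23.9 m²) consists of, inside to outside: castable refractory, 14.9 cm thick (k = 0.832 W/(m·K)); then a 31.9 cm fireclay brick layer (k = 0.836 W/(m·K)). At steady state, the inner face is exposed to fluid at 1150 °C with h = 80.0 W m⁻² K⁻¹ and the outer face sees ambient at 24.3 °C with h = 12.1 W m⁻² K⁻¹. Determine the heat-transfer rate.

Series thermal resistances, inner to outer:
  R_conv,in = 1/(hA) = 1/(80.0·23.9) = 5.230×10^-4 K/W
  R_castable refractory = L/(kA) = 0.149/(0.832·23.9) = 0.007493 K/W
  R_fireclay brick = L/(kA) = 0.319/(0.836·23.9) = 0.01597 K/W
  R_conv,out = 1/(hA) = 1/(12.1·23.9) = 0.003458 K/W
ΣR = 5.230×10^-4 + 0.007493 + 0.01597 + 0.003458 = 0.02744 K/W
Q = ΔT/ΣR = (1150 °C − 24.3 °C)/0.02744 = 41000 W

Q = 41.0 kW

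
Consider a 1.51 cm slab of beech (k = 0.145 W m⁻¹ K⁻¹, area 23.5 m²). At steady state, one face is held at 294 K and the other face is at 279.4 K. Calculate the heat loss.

Q = kA·ΔT/L = 0.145 × 23.5 × |294 K − 279.4 K| / 0.0151 = 3290 W

Q = 3290 W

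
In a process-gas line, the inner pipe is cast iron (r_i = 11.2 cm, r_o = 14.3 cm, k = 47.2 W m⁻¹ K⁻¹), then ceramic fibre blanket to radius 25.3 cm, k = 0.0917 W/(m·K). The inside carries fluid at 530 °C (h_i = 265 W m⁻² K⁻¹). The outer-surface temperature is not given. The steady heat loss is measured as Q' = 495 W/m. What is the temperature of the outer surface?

T_out = 36.8 °C

Series resistances:
  R'_conv,in = 1/(2πr h) = 1/(2π·0.112·265) = 0.005362 m·K/W
  R'_cast iron = ln(0.143/0.112)/(2πk) = 0.2443/(2π·47.2) = 8.239×10^-4 m·K/W
  R'_ceramic fibre blanket = ln(0.253/0.143)/(2πk) = 0.5705/(2π·0.0917) = 0.9902 m·K/W
ΣR = 0.9964 m·K/W
ΔT = Q'·ΣR = 495 × 0.9964 = 493.2 K
Heat flows outward, so T_out = T_in − ΔT = 530 − 493.2 = 36.8 °C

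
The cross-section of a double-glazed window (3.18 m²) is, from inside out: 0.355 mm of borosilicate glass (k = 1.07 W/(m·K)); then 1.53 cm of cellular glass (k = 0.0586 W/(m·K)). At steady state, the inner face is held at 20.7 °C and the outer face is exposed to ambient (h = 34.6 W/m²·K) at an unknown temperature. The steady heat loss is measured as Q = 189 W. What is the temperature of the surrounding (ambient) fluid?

T_out = 3.44 °C

Series resistances:
  R_borosilicate glass = L/(kA) = 3.55×10^-4/(1.07·3.18) = 1.043×10^-4 K/W
  R_cellular glass = L/(kA) = 0.0153/(0.0586·3.18) = 0.08210 K/W
  R_conv,out = 1/(hA) = 1/(34.6·3.18) = 0.009089 K/W
ΣR = 0.09130 K/W
ΔT = Q·ΣR = 189 × 0.09130 = 17.26 K
Heat flows outward, so T_out = T_in − ΔT = 20.7 − 17.26 = 3.44 °C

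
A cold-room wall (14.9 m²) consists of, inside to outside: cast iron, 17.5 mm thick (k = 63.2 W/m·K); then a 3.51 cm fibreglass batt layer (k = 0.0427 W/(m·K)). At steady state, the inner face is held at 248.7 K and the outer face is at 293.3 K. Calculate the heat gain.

Treat each layer as a resistance in series:
  R_cast iron = L/(kA) = 0.0175/(63.2·14.9) = 1.858×10^-5 K/W
  R_fibreglass batt = L/(kA) = 0.0351/(0.0427·14.9) = 0.05517 K/W
ΣR = 1.858×10^-5 + 0.05517 = 0.05519 K/W
Q = ΔT/ΣR = (248.7 K − 293.3 K)/0.05519 = -808 W
(Negative Q ⇒ heat flows inward; heat gain = 808 W.)

Q = 808 W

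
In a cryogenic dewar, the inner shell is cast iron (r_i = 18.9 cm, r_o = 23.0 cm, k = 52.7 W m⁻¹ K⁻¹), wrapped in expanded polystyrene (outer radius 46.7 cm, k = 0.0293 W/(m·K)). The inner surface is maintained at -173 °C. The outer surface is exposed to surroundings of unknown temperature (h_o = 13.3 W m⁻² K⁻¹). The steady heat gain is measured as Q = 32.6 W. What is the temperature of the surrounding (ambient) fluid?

T_out = 23.3 °C

Sum the resistances:
  R_cast iron = (1/0.189 − 1/0.230)/(4πk) = 0.9432/(4π·52.7) = 0.001424 K/W
  R_expanded polystyrene = (1/0.230 − 1/0.467)/(4πk) = 2.206/(4π·0.0293) = 5.993 K/W
  R_conv,out = 1/(4πr²h) = 1/(4π·0.467²·13.3) = 0.02743 K/W
ΣR = 6.022 K/W
ΔT = Q·ΣR = 32.6 × 6.022 = 196.3 K
Heat flows inward, so T_out = T_in + ΔT = -173 + 196.3 = 23.3 °C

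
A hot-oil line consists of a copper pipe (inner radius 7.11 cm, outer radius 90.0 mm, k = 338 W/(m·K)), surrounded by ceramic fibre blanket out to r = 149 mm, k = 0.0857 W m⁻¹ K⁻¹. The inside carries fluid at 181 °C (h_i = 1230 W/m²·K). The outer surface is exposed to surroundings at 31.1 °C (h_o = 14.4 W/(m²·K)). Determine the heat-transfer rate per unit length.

Q' = 148 W/m

Series thermal resistances, inner to outer:
  R'_conv,in = 1/(2πr h) = 1/(2π·0.0711·1230) = 0.001820 m·K/W
  R'_copper = ln(0.0900/0.0711)/(2πk) = 0.2357/(2π·338) = 1.110×10^-4 m·K/W
  R'_ceramic fibre blanket = ln(0.149/0.0900)/(2πk) = 0.5041/(2π·0.0857) = 0.9362 m·K/W
  R'_conv,out = 1/(2πr h) = 1/(2π·0.149·14.4) = 0.07418 m·K/W
ΣR = 0.001820 + 1.110×10^-4 + 0.9362 + 0.07418 = 1.012 m·K/W
Q' = ΔT/ΣR = (181 °C − 31.1 °C)/1.012 = 148 W/m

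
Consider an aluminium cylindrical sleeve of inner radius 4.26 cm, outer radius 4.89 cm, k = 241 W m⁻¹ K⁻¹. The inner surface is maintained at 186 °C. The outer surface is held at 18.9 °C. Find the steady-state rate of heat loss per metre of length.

Q' = 1.83×10^6 W/m

Q' = 2πk·ΔT/ln(r₂/r₁) = 2π × 241 × 167.1 / ln(0.0489/0.0426) = 1.83×10^6 W/m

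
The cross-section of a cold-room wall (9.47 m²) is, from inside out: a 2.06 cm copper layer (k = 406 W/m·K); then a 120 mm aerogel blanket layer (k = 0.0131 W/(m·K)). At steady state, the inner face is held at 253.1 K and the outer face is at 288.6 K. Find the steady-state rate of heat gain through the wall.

Treat each layer as a resistance in series:
  R_copper = L/(kA) = 0.0206/(406·9.47) = 5.358×10^-6 K/W
  R_aerogel blanket = L/(kA) = 0.120/(0.0131·9.47) = 0.9673 K/W
ΣR = 5.358×10^-6 + 0.9673 = 0.9673 K/W
Q = ΔT/ΣR = (253.1 K − 288.6 K)/0.9673 = -36.7 W
(Negative Q ⇒ heat flows inward; heat gain = 36.7 W.)

Q = 36.7 W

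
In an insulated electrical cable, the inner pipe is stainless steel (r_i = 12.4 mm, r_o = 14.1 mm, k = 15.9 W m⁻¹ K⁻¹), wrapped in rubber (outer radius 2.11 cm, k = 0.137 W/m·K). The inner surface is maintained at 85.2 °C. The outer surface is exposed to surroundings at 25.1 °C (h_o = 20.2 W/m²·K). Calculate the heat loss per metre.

Q' = 71.3 W/m

Resistance network (inner→outer):
  R'_stainless steel = ln(0.0141/0.0124)/(2πk) = 0.1285/(2π·15.9) = 0.001286 m·K/W
  R'_rubber = ln(0.0211/0.0141)/(2πk) = 0.4031/(2π·0.137) = 0.4683 m·K/W
  R'_conv,out = 1/(2πr h) = 1/(2π·0.0211·20.2) = 0.3734 m·K/W
ΣR = 0.001286 + 0.4683 + 0.3734 = 0.8430 m·K/W
Q' = ΔT/ΣR = (85.2 °C − 25.1 °C)/0.8430 = 71.3 W/m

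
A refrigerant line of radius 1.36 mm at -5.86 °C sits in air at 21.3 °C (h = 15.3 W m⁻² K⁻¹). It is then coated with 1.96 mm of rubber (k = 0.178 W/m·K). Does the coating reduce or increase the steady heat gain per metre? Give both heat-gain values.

Critical radius for a cylinder: r_cr = k/h = 0.0116 m = 1.16 cm.
Outer radius after coating: r₂ = 0.00136 + 0.00196 = 0.00332 m.
Since r₁ < r_cr and r₂ ≤ r_cr, the coating moves toward the maximum at r_cr — heat gain rises.
Bare: R = 1/(2πr₁h) = 7.649 m·K/W; Q = 27.16/7.649 = 3.55 W/m.
Coated: R = R_cond + R_conv = 3.931 m·K/W; Q = 27.16/3.931 = 6.91 W/m.

increases: 3.55 → 6.91 W/m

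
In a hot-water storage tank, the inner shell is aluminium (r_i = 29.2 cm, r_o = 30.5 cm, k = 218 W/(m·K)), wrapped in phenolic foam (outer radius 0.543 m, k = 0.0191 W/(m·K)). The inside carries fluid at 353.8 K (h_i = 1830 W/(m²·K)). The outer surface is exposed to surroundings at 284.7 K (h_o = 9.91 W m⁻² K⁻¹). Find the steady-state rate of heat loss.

Q = 11.5 W

Resistance network (inner→outer):
  R_conv,in = 1/(4πr²h) = 1/(4π·0.292²·1830) = 5.100×10^-4 K/W
  R_aluminium = (1/0.292 − 1/0.305)/(4πk) = 0.1460/(4π·218) = 5.328×10^-5 K/W
  R_phenolic foam = (1/0.305 − 1/0.543)/(4πk) = 1.437/(4π·0.0191) = 5.987 K/W
  R_conv,out = 1/(4πr²h) = 1/(4π·0.543²·9.91) = 0.02723 K/W
ΣR = 5.100×10^-4 + 5.328×10^-5 + 5.987 + 0.02723 = 6.015 K/W
Q = ΔT/ΣR = (353.8 K − 284.7 K)/6.015 = 11.5 W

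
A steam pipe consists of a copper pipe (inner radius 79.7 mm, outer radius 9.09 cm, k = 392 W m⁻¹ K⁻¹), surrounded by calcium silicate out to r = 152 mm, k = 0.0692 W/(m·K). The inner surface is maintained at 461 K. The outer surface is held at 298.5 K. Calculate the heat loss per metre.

Series thermal resistances, inner to outer:
  R'_copper = ln(0.0909/0.0797)/(2πk) = 0.1315/(2π·392) = 5.339×10^-5 m·K/W
  R'_calcium silicate = ln(0.152/0.0909)/(2πk) = 0.5141/(2π·0.0692) = 1.182 m·K/W
ΣR = 5.339×10^-5 + 1.182 = 1.182 m·K/W
Q' = ΔT/ΣR = (461 K − 298.5 K)/1.182 = 137 W/m

Q' = 137 W/m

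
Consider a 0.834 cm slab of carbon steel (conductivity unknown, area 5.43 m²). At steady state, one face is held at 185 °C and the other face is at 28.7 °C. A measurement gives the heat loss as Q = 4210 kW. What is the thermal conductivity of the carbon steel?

ΣR = ΔT/Q = |185 − 28.7|/4.21×10^6 = 3.713×10^-5 K/W
L/(kA) = 3.713×10^-5 ⇒ k = 0.00834/(3.713×10^-5·5.43) = 41.4 W/m·K

k = 41.4 W/m·K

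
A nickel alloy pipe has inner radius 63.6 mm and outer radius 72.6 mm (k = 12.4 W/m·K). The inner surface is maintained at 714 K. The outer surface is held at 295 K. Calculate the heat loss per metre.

Q' = 247 kW/m

Q' = 2πk·ΔT/ln(r₂/r₁) = 2π × 12.4 × 419 / ln(0.0726/0.0636) = 2.47×10^5 W/m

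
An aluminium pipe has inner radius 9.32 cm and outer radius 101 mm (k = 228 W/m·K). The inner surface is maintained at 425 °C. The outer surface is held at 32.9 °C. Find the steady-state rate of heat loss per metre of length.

Q' = 2πk·ΔT/ln(r₂/r₁) = 2π × 228 × 392.1 / ln(0.101/0.0932) = 6.99×10^6 W/m

Q' = 6.99×10^6 W/m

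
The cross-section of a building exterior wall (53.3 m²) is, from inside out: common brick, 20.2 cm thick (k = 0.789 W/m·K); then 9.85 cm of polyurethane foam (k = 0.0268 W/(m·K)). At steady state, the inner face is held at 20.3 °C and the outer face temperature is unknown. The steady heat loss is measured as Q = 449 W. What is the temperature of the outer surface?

Series resistances:
  R_common brick = L/(kA) = 0.202/(0.789·53.3) = 0.004803 K/W
  R_polyurethane foam = L/(kA) = 0.0985/(0.0268·53.3) = 0.06896 K/W
ΣR = 0.07376 K/W
ΔT = Q·ΣR = 449 × 0.07376 = 33.12 K
Heat flows outward, so T_out = T_in − ΔT = 20.3 − 33.12 = -12.8 °C

T_out = -12.8 °C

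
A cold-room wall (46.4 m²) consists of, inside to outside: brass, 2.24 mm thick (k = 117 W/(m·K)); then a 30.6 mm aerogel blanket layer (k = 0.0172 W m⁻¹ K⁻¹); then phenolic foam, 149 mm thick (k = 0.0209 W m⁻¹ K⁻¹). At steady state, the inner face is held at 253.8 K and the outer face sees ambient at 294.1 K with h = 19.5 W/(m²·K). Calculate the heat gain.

Treat each layer as a resistance in series:
  R_brass = L/(kA) = 0.00224/(117·46.4) = 4.126×10^-7 K/W
  R_aerogel blanket = L/(kA) = 0.0306/(0.0172·46.4) = 0.03834 K/W
  R_phenolic foam = L/(kA) = 0.149/(0.0209·46.4) = 0.1536 K/W
  R_conv,out = 1/(hA) = 1/(19.5·46.4) = 0.001105 K/W
ΣR = 4.126×10^-7 + 0.03834 + 0.1536 + 0.001105 = 0.1930 K/W
Q = ΔT/ΣR = (253.8 K − 294.1 K)/0.1930 = -209 W
(Negative Q ⇒ heat flows inward; heat gain = 209 W.)

Q = 209 W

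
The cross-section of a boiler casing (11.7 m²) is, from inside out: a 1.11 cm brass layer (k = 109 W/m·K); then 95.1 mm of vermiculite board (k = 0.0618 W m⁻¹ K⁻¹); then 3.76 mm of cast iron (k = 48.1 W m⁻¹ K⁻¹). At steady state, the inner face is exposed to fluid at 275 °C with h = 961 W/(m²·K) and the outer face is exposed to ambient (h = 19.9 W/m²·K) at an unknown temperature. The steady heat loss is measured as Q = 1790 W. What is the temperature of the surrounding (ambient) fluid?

T_out = 31.7 °C

Sum the resistances:
  R_conv,in = 1/(hA) = 1/(961·11.7) = 8.894×10^-5 K/W
  R_brass = L/(kA) = 0.0111/(109·11.7) = 8.704×10^-6 K/W
  R_vermiculite board = L/(kA) = 0.0951/(0.0618·11.7) = 0.1315 K/W
  R_cast iron = L/(kA) = 0.00376/(48.1·11.7) = 6.681×10^-6 K/W
  R_conv,out = 1/(hA) = 1/(19.9·11.7) = 0.004295 K/W
ΣR = 0.1359 K/W
ΔT = Q·ΣR = 1790 × 0.1359 = 243.3 K
Heat flows outward, so T_out = T_in − ΔT = 275 − 243.3 = 31.7 °C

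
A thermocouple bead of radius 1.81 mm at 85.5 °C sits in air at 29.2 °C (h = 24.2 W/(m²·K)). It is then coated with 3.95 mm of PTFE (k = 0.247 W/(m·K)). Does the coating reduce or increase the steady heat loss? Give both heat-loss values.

increases: 0.0561 → 0.255 W

Critical radius for a sphere: r_cr = 2k/h = 0.0204 m = 2.04 cm.
Outer radius after coating: r₂ = 0.00181 + 0.00395 = 0.00576 m.
Since r₁ < r_cr and r₂ ≤ r_cr, the coating moves toward the maximum at r_cr — heat loss rises.
Bare: R = 1/(4πr₁²h) = 1004 K/W; Q = 56.3/1004 = 0.0561 W.
Coated: R = R_cond + R_conv = 221.2 K/W; Q = 56.3/221.2 = 0.255 W.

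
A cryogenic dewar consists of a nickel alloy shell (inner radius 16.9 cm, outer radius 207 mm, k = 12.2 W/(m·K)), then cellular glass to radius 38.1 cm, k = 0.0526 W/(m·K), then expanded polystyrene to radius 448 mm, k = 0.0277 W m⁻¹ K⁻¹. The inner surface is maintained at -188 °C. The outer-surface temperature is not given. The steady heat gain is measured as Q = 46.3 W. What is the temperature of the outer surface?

T_out = 19.1 °C

Sum the resistances:
  R_nickel alloy = (1/0.169 − 1/0.207)/(4πk) = 1.086/(4π·12.2) = 0.007085 K/W
  R_cellular glass = (1/0.207 − 1/0.381)/(4πk) = 2.206/(4π·0.0526) = 3.338 K/W
  R_expanded polystyrene = (1/0.381 − 1/0.448)/(4πk) = 0.3925/(4π·0.0277) = 1.128 K/W
ΣR = 4.473 K/W
ΔT = Q·ΣR = 46.3 × 4.473 = 207.1 K
Heat flows inward, so T_out = T_in + ΔT = -188 + 207.1 = 19.1 °C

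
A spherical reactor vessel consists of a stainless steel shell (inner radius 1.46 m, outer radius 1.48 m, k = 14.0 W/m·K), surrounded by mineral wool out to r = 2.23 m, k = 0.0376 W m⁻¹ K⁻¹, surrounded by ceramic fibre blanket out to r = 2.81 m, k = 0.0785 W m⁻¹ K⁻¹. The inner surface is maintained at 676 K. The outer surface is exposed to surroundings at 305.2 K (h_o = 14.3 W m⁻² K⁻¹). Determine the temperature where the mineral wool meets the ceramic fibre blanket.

T = 366.1 K

Series thermal resistances, inner to outer:
  R_stainless steel = (1/1.46 − 1/1.48)/(4πk) = 0.009256/(4π·14.0) = 5.261×10^-5 K/W
  R_mineral wool = (1/1.48 − 1/2.23)/(4πk) = 0.2272/(4π·0.0376) = 0.4809 K/W
  R_ceramic fibre blanket = (1/2.23 − 1/2.81)/(4πk) = 0.09256/(4π·0.0785) = 0.09383 K/W
  R_conv,out = 1/(4πr²h) = 1/(4π·2.81²·14.3) = 7.048×10^-4 K/W
ΣR = 5.261×10^-5 + 0.4809 + 0.09383 + 7.048×10^-4 = 0.5755 K/W
Q = ΔT/ΣR = (676 K − 305.2 K)/0.5755 = 644.3 W
From the inner boundary to the mineral wool/ceramic fibre blanket interface, ΣR_partial = 0.4810 K/W.
T_interface = T_in − Q·ΣR_partial = 676 K − (644.3)(0.4810) = 366.1 K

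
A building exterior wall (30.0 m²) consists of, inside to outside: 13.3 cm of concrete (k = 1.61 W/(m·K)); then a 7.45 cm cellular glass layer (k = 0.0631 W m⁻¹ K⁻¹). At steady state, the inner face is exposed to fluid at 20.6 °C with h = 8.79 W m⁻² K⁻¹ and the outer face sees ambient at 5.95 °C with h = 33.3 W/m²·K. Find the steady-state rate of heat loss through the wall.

Q = 312 W

Resistance network (inner→outer):
  R_conv,in = 1/(hA) = 1/(8.79·30.0) = 0.003792 K/W
  R_concrete = L/(kA) = 0.133/(1.61·30.0) = 0.002754 K/W
  R_cellular glass = L/(kA) = 0.0745/(0.0631·30.0) = 0.03936 K/W
  R_conv,out = 1/(hA) = 1/(33.3·30.0) = 0.001001 K/W
ΣR = 0.003792 + 0.002754 + 0.03936 + 0.001001 = 0.04691 K/W
Q = ΔT/ΣR = (20.6 °C − 5.95 °C)/0.04691 = 312 W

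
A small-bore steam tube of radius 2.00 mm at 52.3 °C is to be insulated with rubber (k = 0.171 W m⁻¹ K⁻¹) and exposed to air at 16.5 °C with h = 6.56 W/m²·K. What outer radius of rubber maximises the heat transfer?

For a cylinder, r_cr = k_ins/h = 0.171/6.56 = 0.0261 m = 2.61 cm

r_cr = 2.61 cm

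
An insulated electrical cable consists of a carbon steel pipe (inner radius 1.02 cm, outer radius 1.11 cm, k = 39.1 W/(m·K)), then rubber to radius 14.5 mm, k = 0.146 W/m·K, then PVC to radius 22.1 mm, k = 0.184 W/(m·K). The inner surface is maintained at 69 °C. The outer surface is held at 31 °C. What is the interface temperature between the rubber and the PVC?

Series thermal resistances, inner to outer:
  R'_carbon steel = ln(0.0111/0.0102)/(2πk) = 0.08456/(2π·39.1) = 3.442×10^-4 m·K/W
  R'_rubber = ln(0.0145/0.0111)/(2πk) = 0.2672/(2π·0.146) = 0.2913 m·K/W
  R'_PVC = ln(0.0221/0.0145)/(2πk) = 0.4214/(2π·0.184) = 0.3645 m·K/W
ΣR = 3.442×10^-4 + 0.2913 + 0.3645 = 0.6561 m·K/W
Q' = ΔT/ΣR = (69 °C − 31 °C)/0.6561 = 57.92 W/m
From the inner boundary to the rubber/PVC interface, ΣR_partial = 0.2916 m·K/W.
T_interface = T_in − Q'·ΣR_partial = 69 °C − (57.92)(0.2916) = 52.1 °C

T = 52.1 °C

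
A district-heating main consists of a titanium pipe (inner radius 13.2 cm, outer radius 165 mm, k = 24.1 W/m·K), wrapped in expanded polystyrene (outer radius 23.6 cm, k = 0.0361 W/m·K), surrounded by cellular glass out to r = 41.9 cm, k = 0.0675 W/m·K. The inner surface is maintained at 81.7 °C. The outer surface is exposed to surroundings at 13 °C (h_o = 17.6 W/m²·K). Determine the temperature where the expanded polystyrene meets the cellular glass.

Resistance network (inner→outer):
  R'_titanium = ln(0.165/0.132)/(2πk) = 0.2231/(2π·24.1) = 0.001474 m·K/W
  R'_expanded polystyrene = ln(0.236/0.165)/(2πk) = 0.3579/(2π·0.0361) = 1.578 m·K/W
  R'_cellular glass = ln(0.419/0.236)/(2πk) = 0.5740/(2π·0.0675) = 1.353 m·K/W
  R'_conv,out = 1/(2πr h) = 1/(2π·0.419·17.6) = 0.02158 m·K/W
ΣR = 0.001474 + 1.578 + 1.353 + 0.02158 = 2.954 m·K/W
Q' = ΔT/ΣR = (81.7 °C − 13 °C)/2.954 = 23.26 W/m
From the inner boundary to the expanded polystyrene/cellular glass interface, ΣR_partial = 1.579 m·K/W.
T_interface = T_in − Q'·ΣR_partial = 81.7 °C − (23.26)(1.579) = 45.0 °C

T = 45.0 °C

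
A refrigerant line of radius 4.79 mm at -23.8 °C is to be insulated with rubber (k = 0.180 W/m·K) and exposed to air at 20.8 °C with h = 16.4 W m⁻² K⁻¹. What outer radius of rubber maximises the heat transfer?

For a cylinder, r_cr = k_ins/h = 0.180/16.4 = 0.0110 m = 1.10 cm

r_cr = 1.10 cm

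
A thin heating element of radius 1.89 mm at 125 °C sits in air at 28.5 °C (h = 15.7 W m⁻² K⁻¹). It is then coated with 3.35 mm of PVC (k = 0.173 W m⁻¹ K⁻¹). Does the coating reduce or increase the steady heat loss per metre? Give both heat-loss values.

increases: 18.0 → 33.6 W/m

Critical radius for a cylinder: r_cr = k/h = 0.0110 m = 1.10 cm.
Outer radius after coating: r₂ = 0.00189 + 0.00335 = 0.00524 m.
Since r₁ < r_cr and r₂ ≤ r_cr, the coating moves toward the maximum at r_cr — heat loss rises.
Bare: R = 1/(2πr₁h) = 5.364 m·K/W; Q = 96.5/5.364 = 18.0 W/m.
Coated: R = R_cond + R_conv = 2.873 m·K/W; Q = 96.5/2.873 = 33.6 W/m.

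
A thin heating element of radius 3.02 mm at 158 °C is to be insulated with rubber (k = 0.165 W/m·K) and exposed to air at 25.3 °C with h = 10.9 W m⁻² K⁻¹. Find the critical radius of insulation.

r_cr = 1.51 cm

For a cylinder, r_cr = k_ins/h = 0.165/10.9 = 0.0151 m = 1.51 cm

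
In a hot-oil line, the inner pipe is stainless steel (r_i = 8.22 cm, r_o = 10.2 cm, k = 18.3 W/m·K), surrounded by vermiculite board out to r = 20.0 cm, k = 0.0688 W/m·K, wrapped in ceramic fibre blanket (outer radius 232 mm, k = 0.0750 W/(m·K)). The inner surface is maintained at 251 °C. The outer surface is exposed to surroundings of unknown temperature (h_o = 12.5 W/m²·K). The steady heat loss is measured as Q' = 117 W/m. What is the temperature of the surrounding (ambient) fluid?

T_out = 25.3 °C

Series resistances:
  R'_stainless steel = ln(0.102/0.0822)/(2πk) = 0.2158/(2π·18.3) = 0.001877 m·K/W
  R'_vermiculite board = ln(0.200/0.102)/(2πk) = 0.6733/(2π·0.0688) = 1.558 m·K/W
  R'_ceramic fibre blanket = ln(0.232/0.200)/(2πk) = 0.1484/(2π·0.0750) = 0.3150 m·K/W
  R'_conv,out = 1/(2πr h) = 1/(2π·0.232·12.5) = 0.05488 m·K/W
ΣR = 1.929 m·K/W
ΔT = Q'·ΣR = 117 × 1.929 = 225.7 K
Heat flows outward, so T_out = T_in − ΔT = 251 − 225.7 = 25.3 °C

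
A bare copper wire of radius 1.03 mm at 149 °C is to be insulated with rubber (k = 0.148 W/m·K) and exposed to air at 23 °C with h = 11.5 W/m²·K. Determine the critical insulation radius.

r_cr = 1.29 cm

For a cylinder, r_cr = k_ins/h = 0.148/11.5 = 0.0129 m = 1.29 cm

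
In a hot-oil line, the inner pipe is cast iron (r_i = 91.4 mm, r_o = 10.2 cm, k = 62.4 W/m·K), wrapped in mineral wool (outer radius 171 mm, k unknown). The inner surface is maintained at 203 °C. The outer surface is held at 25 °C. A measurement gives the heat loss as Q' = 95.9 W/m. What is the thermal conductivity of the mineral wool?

ΣR = ΔT/Q' = |203 − 25|/95.9 = 1.856 m·K/W
Known resistances:
  R'_cast iron = ln(0.102/0.0914)/(2πk) = 0.1097/(2π·62.4) = 2.799×10^-4 m·K/W
R_mineral wool = ΣR − ΣR_known = 1.856 − 2.799×10^-4 = 1.856 m·K/W
ln(r₂/r₁)/(2πk) = 1.856 ⇒ k = 0.5167/(2π·1.856) = 0.0443 W/m·K

k = 0.0443 W/m·K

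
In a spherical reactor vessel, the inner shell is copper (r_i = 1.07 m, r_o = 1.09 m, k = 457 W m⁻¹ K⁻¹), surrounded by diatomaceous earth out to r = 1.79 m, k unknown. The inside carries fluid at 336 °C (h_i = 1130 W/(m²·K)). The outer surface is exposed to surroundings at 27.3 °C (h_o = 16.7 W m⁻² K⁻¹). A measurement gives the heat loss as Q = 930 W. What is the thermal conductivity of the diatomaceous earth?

ΣR = ΔT/Q = |336 − 27.3|/930 = 0.3319 K/W
Known resistances:
  R_conv,in = 1/(4πr²h) = 1/(4π·1.07²·1130) = 6.151×10^-5 K/W
  R_copper = (1/1.07 − 1/1.09)/(4πk) = 0.01715/(4π·457) = 2.986×10^-6 K/W
  R_conv,out = 1/(4πr²h) = 1/(4π·1.79²·16.7) = 0.001487 K/W
R_diatomaceous earth = ΣR − ΣR_known = 0.3319 − 0.001551 = 0.3303 K/W
(1/r₁−1/r₂)/(4πk) = 0.3303 ⇒ k = 0.3588/(4π·0.3303) = 0.0864 W/m·K

k = 0.0864 W/m·K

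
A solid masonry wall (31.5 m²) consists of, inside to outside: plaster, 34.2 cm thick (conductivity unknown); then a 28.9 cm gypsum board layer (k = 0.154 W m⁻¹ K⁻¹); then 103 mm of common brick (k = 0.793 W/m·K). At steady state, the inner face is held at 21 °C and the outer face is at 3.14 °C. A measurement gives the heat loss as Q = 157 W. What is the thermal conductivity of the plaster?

k = 0.217 W/m·K

ΣR = ΔT/Q = |21 − 3.14|/157 = 0.1138 K/W
Known resistances:
  R_gypsum board = L/(kA) = 0.289/(0.154·31.5) = 0.05958 K/W
  R_common brick = L/(kA) = 0.103/(0.793·31.5) = 0.004123 K/W
R_plaster = ΣR − ΣR_known = 0.1138 − 0.06370 = 0.05010 K/W
L/(kA) = 0.05010 ⇒ k = 0.342/(0.05010·31.5) = 0.217 W/m·K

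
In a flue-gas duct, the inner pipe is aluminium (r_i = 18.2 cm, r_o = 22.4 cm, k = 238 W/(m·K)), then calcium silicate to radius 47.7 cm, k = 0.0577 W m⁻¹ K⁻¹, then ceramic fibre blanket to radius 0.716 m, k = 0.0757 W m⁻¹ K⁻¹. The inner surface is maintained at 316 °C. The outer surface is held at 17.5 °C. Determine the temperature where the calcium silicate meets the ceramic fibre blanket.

Treat each layer as a resistance in series:
  R'_aluminium = ln(0.224/0.182)/(2πk) = 0.2076/(2π·238) = 1.389×10^-4 m·K/W
  R'_calcium silicate = ln(0.477/0.224)/(2πk) = 0.7559/(2π·0.0577) = 2.085 m·K/W
  R'_ceramic fibre blanket = ln(0.716/0.477)/(2πk) = 0.4062/(2π·0.0757) = 0.8539 m·K/W
ΣR = 1.389×10^-4 + 2.085 + 0.8539 = 2.939 m·K/W
Q' = ΔT/ΣR = (316 °C − 17.5 °C)/2.939 = 101.6 W/m
From the inner boundary to the calcium silicate/ceramic fibre blanket interface, ΣR_partial = 2.085 m·K/W.
T_interface = T_in − Q'·ΣR_partial = 316 °C − (101.6)(2.085) = 104 °C

T = 104 °C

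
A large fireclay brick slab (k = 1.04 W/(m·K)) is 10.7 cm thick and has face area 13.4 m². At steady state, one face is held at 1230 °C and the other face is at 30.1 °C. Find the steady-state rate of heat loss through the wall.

Q = kA·ΔT/L = 1.04 × 13.4 × |1230 °C − 30.1 °C| / 0.107 = 1.56×10^5 W

Q = 156 kW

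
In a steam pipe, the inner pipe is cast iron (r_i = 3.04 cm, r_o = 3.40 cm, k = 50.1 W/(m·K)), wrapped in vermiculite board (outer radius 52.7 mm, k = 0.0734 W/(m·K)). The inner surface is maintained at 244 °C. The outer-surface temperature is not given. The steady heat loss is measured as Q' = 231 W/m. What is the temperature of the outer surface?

T_out = 24.4 °C

Sum the resistances:
  R'_cast iron = ln(0.0340/0.0304)/(2πk) = 0.1119/(2π·50.1) = 3.555×10^-4 m·K/W
  R'_vermiculite board = ln(0.0527/0.0340)/(2πk) = 0.4383/(2π·0.0734) = 0.9503 m·K/W
ΣR = 0.9506 m·K/W
ΔT = Q'·ΣR = 231 × 0.9506 = 219.6 K
Heat flows outward, so T_out = T_in − ΔT = 244 − 219.6 = 24.4 °C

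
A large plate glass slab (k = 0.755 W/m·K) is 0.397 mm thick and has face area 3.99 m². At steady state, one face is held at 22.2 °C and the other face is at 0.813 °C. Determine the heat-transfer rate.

Q = 162 kW

Q = kA·ΔT/L = 0.755 × 3.99 × |22.2 °C − 0.813 °C| / 3.97×10^-4 = 1.62×10^5 W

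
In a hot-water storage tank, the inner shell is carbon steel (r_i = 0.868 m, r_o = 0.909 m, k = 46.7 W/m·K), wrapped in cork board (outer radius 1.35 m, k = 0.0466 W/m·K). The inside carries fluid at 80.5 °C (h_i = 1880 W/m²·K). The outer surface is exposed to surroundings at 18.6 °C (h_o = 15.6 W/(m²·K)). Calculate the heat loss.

Q = 100 W

Treat each layer as a resistance in series:
  R_conv,in = 1/(4πr²h) = 1/(4π·0.868²·1880) = 5.618×10^-5 K/W
  R_carbon steel = (1/0.868 − 1/0.909)/(4πk) = 0.05196/(4π·46.7) = 8.855×10^-5 K/W
  R_cork board = (1/0.909 − 1/1.35)/(4πk) = 0.3594/(4π·0.0466) = 0.6137 K/W
  R_conv,out = 1/(4πr²h) = 1/(4π·1.35²·15.6) = 0.002799 K/W
ΣR = 5.618×10^-5 + 8.855×10^-5 + 0.6137 + 0.002799 = 0.6166 K/W
Q = ΔT/ΣR = (80.5 °C − 18.6 °C)/0.6166 = 100 W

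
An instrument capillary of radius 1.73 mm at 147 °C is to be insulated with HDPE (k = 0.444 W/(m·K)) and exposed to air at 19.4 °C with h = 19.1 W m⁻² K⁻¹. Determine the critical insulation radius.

r_cr = 2.32 cm

For a cylinder, r_cr = k_ins/h = 0.444/19.1 = 0.0232 m = 2.32 cm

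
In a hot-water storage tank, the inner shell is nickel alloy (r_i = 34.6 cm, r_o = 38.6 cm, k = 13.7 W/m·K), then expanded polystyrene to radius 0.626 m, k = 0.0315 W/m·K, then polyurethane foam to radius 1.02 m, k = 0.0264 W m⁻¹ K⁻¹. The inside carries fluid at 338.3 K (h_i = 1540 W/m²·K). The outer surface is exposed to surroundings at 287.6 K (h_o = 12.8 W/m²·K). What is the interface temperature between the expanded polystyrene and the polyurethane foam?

T = 309.2 K

Series thermal resistances, inner to outer:
  R_conv,in = 1/(4πr²h) = 1/(4π·0.346²·1540) = 4.316×10^-4 K/W
  R_nickel alloy = (1/0.346 − 1/0.386)/(4πk) = 0.2995/(4π·13.7) = 0.001740 K/W
  R_expanded polystyrene = (1/0.386 − 1/0.626)/(4πk) = 0.9932/(4π·0.0315) = 2.509 K/W
  R_polyurethane foam = (1/0.626 − 1/1.02)/(4πk) = 0.6171/(4π·0.0264) = 1.860 K/W
  R_conv,out = 1/(4πr²h) = 1/(4π·1.02²·12.8) = 0.005976 K/W
ΣR = 4.316×10^-4 + 0.001740 + 2.509 + 1.860 + 0.005976 = 4.377 K/W
Q = ΔT/ΣR = (338.3 K − 287.6 K)/4.377 = 11.58 W
From the inner boundary to the expanded polystyrene/polyurethane foam interface, ΣR_partial = 2.511 K/W.
T_interface = T_in − Q·ΣR_partial = 338.3 K − (11.58)(2.511) = 309.2 K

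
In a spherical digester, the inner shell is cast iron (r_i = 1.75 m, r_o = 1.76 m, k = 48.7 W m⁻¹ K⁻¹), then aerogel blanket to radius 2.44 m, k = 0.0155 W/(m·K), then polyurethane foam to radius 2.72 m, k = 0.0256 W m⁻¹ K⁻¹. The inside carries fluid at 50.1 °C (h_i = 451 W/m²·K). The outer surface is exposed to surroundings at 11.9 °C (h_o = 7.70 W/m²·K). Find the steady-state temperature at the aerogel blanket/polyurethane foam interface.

Treat each layer as a resistance in series:
  R_conv,in = 1/(4πr²h) = 1/(4π·1.75²·451) = 5.762×10^-5 K/W
  R_cast iron = (1/1.75 − 1/1.76)/(4πk) = 0.003247/(4π·48.7) = 5.305×10^-6 K/W
  R_aerogel blanket = (1/1.76 − 1/2.44)/(4πk) = 0.1583/(4π·0.0155) = 0.8130 K/W
  R_polyurethane foam = (1/2.44 − 1/2.72)/(4πk) = 0.04219/(4π·0.0256) = 0.1311 K/W
  R_conv,out = 1/(4πr²h) = 1/(4π·2.72²·7.70) = 0.001397 K/W
ΣR = 5.762×10^-5 + 5.305×10^-6 + 0.8130 + 0.1311 + 0.001397 = 0.9456 K/W
Q = ΔT/ΣR = (50.1 °C − 11.9 °C)/0.9456 = 40.40 W
From the inner boundary to the aerogel blanket/polyurethane foam interface, ΣR_partial = 0.8131 K/W.
T_interface = T_in − Q·ΣR_partial = 50.1 °C − (40.40)(0.8131) = 17.3 °C

T = 17.3 °C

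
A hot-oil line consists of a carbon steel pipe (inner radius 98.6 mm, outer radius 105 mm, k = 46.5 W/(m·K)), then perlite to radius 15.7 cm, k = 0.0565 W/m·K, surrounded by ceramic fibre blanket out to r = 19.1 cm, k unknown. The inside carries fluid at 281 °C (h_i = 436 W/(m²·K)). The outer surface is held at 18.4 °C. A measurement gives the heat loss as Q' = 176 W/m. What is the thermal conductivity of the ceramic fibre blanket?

k = 0.0879 W/m·K

ΣR = ΔT/Q' = |281 − 18.4|/176 = 1.492 m·K/W
Known resistances:
  R'_conv,in = 1/(2πr h) = 1/(2π·0.0986·436) = 0.003702 m·K/W
  R'_carbon steel = ln(0.105/0.0986)/(2πk) = 0.06289/(2π·46.5) = 2.152×10^-4 m·K/W
  R'_perlite = ln(0.157/0.105)/(2πk) = 0.4023/(2π·0.0565) = 1.133 m·K/W
R_ceramic fibre blanket = ΣR − ΣR_known = 1.492 − 1.137 = 0.3550 m·K/W
ln(r₂/r₁)/(2πk) = 0.3550 ⇒ k = 0.1960/(2π·0.3550) = 0.0879 W/m·K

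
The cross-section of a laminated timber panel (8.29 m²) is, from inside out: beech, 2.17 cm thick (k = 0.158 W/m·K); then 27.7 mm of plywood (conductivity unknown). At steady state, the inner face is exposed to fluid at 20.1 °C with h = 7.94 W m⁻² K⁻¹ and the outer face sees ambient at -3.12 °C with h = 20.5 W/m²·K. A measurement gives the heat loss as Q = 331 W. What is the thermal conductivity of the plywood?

k = 0.103 W/m·K

ΣR = ΔT/Q = |20.1 − -3.12|/331 = 0.07015 K/W
Known resistances:
  R_conv,in = 1/(hA) = 1/(7.94·8.29) = 0.01519 K/W
  R_beech = L/(kA) = 0.0217/(0.158·8.29) = 0.01657 K/W
  R_conv,out = 1/(hA) = 1/(20.5·8.29) = 0.005884 K/W
R_plywood = ΣR − ΣR_known = 0.07015 − 0.03764 = 0.03251 K/W
L/(kA) = 0.03251 ⇒ k = 0.0277/(0.03251·8.29) = 0.103 W/m·K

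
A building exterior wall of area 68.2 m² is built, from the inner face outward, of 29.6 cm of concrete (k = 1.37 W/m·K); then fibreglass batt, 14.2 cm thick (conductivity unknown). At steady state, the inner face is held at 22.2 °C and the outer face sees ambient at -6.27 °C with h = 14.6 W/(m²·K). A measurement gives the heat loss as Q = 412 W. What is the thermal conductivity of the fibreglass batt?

k = 0.0321 W/m·K

ΣR = ΔT/Q = |22.2 − -6.27|/412 = 0.06910 K/W
Known resistances:
  R_concrete = L/(kA) = 0.296/(1.37·68.2) = 0.003168 K/W
  R_conv,out = 1/(hA) = 1/(14.6·68.2) = 0.001004 K/W
R_fibreglass batt = ΣR − ΣR_known = 0.06910 − 0.004172 = 0.06493 K/W
L/(kA) = 0.06493 ⇒ k = 0.142/(0.06493·68.2) = 0.0321 W/m·K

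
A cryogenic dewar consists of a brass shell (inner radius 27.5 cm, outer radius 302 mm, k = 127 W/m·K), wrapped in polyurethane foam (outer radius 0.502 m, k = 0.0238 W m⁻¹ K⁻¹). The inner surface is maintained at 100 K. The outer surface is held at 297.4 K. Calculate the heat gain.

Resistance network (inner→outer):
  R_brass = (1/0.275 − 1/0.302)/(4πk) = 0.3251/(4π·127) = 2.037×10^-4 K/W
  R_polyurethane foam = (1/0.302 − 1/0.502)/(4πk) = 1.319/(4π·0.0238) = 4.411 K/W
ΣR = 2.037×10^-4 + 4.411 = 4.411 K/W
Q = ΔT/ΣR = (100 K − 297.4 K)/4.411 = -44.8 W
(Negative Q ⇒ heat flows inward; heat gain = 44.8 W.)

Q = 44.8 W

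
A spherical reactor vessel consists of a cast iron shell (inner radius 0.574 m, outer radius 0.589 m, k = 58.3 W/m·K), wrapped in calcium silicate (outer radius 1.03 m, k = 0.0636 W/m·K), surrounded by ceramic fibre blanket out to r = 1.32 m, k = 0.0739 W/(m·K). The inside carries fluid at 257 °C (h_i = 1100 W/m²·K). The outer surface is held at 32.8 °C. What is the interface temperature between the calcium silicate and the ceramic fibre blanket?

Resistance network (inner→outer):
  R_conv,in = 1/(4πr²h) = 1/(4π·0.574²·1100) = 2.196×10^-4 K/W
  R_cast iron = (1/0.574 − 1/0.589)/(4πk) = 0.04437/(4π·58.3) = 6.056×10^-5 K/W
  R_calcium silicate = (1/0.589 − 1/1.03)/(4πk) = 0.7269/(4π·0.0636) = 0.9095 K/W
  R_ceramic fibre blanket = (1/1.03 − 1/1.32)/(4πk) = 0.2133/(4π·0.0739) = 0.2297 K/W
ΣR = 2.196×10^-4 + 6.056×10^-5 + 0.9095 + 0.2297 = 1.139 K/W
Q = ΔT/ΣR = (257 °C − 32.8 °C)/1.139 = 196.8 W
From the inner boundary to the calcium silicate/ceramic fibre blanket interface, ΣR_partial = 0.9098 K/W.
T_interface = T_in − Q·ΣR_partial = 257 °C − (196.8)(0.9098) = 78.0 °C

T = 78.0 °C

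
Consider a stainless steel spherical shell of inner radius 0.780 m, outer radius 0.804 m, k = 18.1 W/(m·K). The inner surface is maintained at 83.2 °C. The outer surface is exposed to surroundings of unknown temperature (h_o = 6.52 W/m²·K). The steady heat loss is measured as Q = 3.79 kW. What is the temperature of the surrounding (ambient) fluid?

T_out = 11.0 °C

Sum the resistances:
  R_stainless steel = (1/0.780 − 1/0.804)/(4πk) = 0.03827/(4π·18.1) = 1.683×10^-4 K/W
  R_conv,out = 1/(4πr²h) = 1/(4π·0.804²·6.52) = 0.01888 K/W
ΣR = 0.01905 K/W
ΔT = Q·ΣR = 3790 × 0.01905 = 72.20 K
Heat flows outward, so T_out = T_in − ΔT = 83.2 − 72.20 = 11.0 °C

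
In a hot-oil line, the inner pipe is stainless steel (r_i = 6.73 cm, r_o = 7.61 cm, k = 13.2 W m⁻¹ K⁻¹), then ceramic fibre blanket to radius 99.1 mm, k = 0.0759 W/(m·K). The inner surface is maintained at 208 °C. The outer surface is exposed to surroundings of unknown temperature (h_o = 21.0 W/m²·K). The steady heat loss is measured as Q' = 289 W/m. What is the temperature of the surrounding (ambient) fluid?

T_out = 25.4 °C

Series resistances:
  R'_stainless steel = ln(0.0761/0.0673)/(2πk) = 0.1229/(2π·13.2) = 0.001482 m·K/W
  R'_ceramic fibre blanket = ln(0.0991/0.0761)/(2πk) = 0.2641/(2π·0.0759) = 0.5538 m·K/W
  R'_conv,out = 1/(2πr h) = 1/(2π·0.0991·21.0) = 0.07648 m·K/W
ΣR = 0.6317 m·K/W
ΔT = Q'·ΣR = 289 × 0.6317 = 182.6 K
Heat flows outward, so T_out = T_in − ΔT = 208 − 182.6 = 25.4 °C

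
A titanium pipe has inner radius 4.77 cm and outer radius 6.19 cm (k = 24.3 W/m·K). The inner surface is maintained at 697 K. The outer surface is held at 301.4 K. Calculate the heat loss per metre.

Q' = 2πk·ΔT/ln(r₂/r₁) = 2π × 24.3 × 395.6 / ln(0.0619/0.0477) = 2.32×10^5 W/m

Q' = 232 kW/m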